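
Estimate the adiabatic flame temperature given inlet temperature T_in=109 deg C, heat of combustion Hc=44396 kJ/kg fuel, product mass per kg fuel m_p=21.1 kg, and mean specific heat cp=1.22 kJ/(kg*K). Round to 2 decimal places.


T_ad = T_in + Hc / (m_p * cp)
Denominator = 21.1 * 1.22 = 25.7420
Temperature rise = 44396 / 25.7420 = 1724.65 K
T_ad = 109 + 1724.65 = 1833.65 deg C


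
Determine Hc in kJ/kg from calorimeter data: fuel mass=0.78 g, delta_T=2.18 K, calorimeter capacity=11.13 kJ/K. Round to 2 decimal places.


Hc = C_cal * delta_T / m_fuel
Q_released = 11.13 * 2.18 = 24.2634 kJ
m_fuel = 0.78 g = 0.78/1000 kg = 0.000780 kg
Hc = 24.2634 / 0.000780 = 31106.92 kJ/kg


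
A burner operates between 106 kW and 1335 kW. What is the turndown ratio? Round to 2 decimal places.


TDR = Q_max / Q_min
TDR = 1335 / 106 = 12.59


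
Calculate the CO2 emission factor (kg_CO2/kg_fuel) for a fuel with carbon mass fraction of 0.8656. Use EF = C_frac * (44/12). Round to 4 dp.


EF = C_frac * (M_CO2 / M_C)
EF = 0.8656 * (44/12)
EF = 0.8656 * 3.666667 = 3.1739 kg_CO2/kg_fuel


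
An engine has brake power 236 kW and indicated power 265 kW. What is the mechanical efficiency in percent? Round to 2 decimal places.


eta_mech = (BP / IP) * 100
Ratio = 236 / 265 = 0.8906
eta_mech = 0.8906 * 100 = 89.06%


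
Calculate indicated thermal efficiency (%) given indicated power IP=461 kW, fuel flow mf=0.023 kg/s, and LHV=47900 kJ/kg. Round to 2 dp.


eta_ith = (IP / (mf * LHV)) * 100
Denominator = 0.023 * 47900 = 1101.7000 kW
eta_ith = (461 / 1101.7000) * 100 = 41.84%


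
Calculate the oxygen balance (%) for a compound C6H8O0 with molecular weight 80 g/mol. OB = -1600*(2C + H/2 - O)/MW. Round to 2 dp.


OB = -1600 * (2C + H/2 - O) / MW
Inner = 2*6 + 8/2 - 0 = 16.00
OB = -1600 * 16.00 / 80 = -320.00%


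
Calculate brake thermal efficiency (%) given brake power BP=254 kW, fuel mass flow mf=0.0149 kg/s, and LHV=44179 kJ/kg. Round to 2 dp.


eta_BTE = (BP / (mf * LHV)) * 100
Denominator = 0.0149 * 44179 = 658.2671 kW
eta_BTE = (254 / 658.2671) * 100 = 38.59%


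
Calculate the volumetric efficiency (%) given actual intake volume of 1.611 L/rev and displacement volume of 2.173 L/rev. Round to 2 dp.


eta_v = (V_actual / V_disp) * 100
Ratio = 1.611 / 2.173 = 0.7414
eta_v = 0.7414 * 100 = 74.14%


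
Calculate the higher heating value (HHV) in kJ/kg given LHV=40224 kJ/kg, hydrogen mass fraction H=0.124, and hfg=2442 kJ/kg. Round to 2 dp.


HHV = LHV + hfg * 9 * H
Water addition = 2442 * 9 * 0.124 = 2725.272 kJ/kg
HHV = 40224 + 2725.272 = 42949.27 kJ/kg


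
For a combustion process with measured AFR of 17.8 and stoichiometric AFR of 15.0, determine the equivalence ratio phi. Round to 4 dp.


phi = AFR_stoich / AFR_actual
phi = 15.0 / 17.8 = 0.8427


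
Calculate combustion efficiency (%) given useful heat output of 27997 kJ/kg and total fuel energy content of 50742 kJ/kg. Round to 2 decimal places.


Efficiency = (Q_useful / Q_fuel) * 100
Efficiency = (27997 / 50742) * 100
Efficiency = 0.5518 * 100 = 55.18%


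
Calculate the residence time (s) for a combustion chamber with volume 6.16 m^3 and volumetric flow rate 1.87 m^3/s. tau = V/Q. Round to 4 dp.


tau = V / Q_flow
tau = 6.16 / 1.87 = 3.2941 s


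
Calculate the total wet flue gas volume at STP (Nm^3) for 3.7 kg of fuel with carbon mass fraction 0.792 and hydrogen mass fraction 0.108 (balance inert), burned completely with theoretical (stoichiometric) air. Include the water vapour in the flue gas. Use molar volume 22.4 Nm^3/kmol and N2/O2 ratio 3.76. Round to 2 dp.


Per kg fuel: CO2 = (C/12 kmol)*22.4 = (0.792/12)*22.4 = 1.47840 Nm^3
Per kg fuel: H2O = (H/2 kmol)*22.4 = (0.108/2)*22.4 = 1.20960 Nm^3
O2 needed per kg fuel = C/12 + H/4 = 0.792/12 + 0.108/4 = 0.09300000 kmol
Per kg fuel: N2 = O2*3.76*22.4 = 0.09300000*3.76*22.4 = 7.83283 Nm^3
Total per kg = 1.47840 + 1.20960 + 7.83283 = 10.52083 Nm^3
Total = 10.52083 * 3.7 = 38.93 Nm^3


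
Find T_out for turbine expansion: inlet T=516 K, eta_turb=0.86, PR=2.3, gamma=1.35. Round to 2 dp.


T_out = T_in * (1 - eta * (1 - PR^(-(gamma-1)/gamma)))
Exponent = -(1.35-1)/1.35 = -0.25925926
PR^exp = 2.3^(-0.25925926) = 0.80578413
Factor = 1 - 0.86*(1 - 0.80578413) = 0.83297435
T_out = 516 * 0.83297435 = 429.81 K


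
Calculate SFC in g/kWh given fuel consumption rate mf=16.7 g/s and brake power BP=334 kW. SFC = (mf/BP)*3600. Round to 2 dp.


SFC = (mf / BP) * 3600
Rate = 16.7 / 334 = 0.050000 g/(s*kW)
SFC = 0.050000 * 3600 = 180.00 g/kWh


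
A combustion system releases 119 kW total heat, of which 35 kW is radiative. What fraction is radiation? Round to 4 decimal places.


f_rad = Q_rad / Q_total
f_rad = 35 / 119 = 0.2941


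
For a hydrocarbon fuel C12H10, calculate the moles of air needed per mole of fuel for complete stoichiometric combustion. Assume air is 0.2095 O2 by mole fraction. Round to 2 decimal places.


Balanced combustion: C12H10 + 14.5 O2 -> 12 CO2 + 5 H2O
O2 needed = C + H/4 = 12 + 10/4 = 14.50 moles
Air moles = O2 / 0.2095 = 14.50 / 0.2095 = 69.21 moles air


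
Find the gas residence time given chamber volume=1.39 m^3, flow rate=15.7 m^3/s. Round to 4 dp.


tau = V / Q_flow
tau = 1.39 / 15.7 = 0.0885 s


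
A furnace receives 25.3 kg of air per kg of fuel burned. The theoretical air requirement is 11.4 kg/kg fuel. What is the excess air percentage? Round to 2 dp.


Excess air = actual - stoichiometric = 25.3 - 11.4 = 13.90 kg/kg fuel
Excess air % = (excess / stoich) * 100 = (13.90 / 11.4) * 100 = 121.93%


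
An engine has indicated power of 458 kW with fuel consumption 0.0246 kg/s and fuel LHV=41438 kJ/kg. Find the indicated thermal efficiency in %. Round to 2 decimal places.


eta_ith = (IP / (mf * LHV)) * 100
Denominator = 0.0246 * 41438 = 1019.3748 kW
eta_ith = (458 / 1019.3748) * 100 = 44.93%


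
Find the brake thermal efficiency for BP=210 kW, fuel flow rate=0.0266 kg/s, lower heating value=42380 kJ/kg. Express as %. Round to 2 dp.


eta_BTE = (BP / (mf * LHV)) * 100
Denominator = 0.0266 * 42380 = 1127.3080 kW
eta_BTE = (210 / 1127.3080) * 100 = 18.63%


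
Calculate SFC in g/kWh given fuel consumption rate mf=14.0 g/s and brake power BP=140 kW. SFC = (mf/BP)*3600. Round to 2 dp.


SFC = (mf / BP) * 3600
Rate = 14.0 / 140 = 0.100000 g/(s*kW)
SFC = 0.100000 * 3600 = 360.00 g/kWh


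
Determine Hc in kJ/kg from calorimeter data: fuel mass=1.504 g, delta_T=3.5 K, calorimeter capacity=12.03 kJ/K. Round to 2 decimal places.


Hc = C_cal * delta_T / m_fuel
Q_released = 12.03 * 3.5 = 42.1050 kJ
m_fuel = 1.504 g = 1.504/1000 kg = 0.001504 kg
Hc = 42.1050 / 0.001504 = 27995.35 kJ/kg


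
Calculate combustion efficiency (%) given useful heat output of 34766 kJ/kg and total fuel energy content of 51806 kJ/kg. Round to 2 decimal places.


Efficiency = (Q_useful / Q_fuel) * 100
Efficiency = (34766 / 51806) * 100
Efficiency = 0.6711 * 100 = 67.11%


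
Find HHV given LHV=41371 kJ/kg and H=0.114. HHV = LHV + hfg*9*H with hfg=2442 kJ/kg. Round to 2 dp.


HHV = LHV + hfg * 9 * H
Water addition = 2442 * 9 * 0.114 = 2505.492 kJ/kg
HHV = 41371 + 2505.492 = 43876.49 kJ/kg


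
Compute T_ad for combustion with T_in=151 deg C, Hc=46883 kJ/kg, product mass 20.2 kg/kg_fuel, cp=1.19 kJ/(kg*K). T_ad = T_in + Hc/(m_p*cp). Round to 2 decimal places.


T_ad = T_in + Hc / (m_p * cp)
Denominator = 20.2 * 1.19 = 24.0380
Temperature rise = 46883 / 24.0380 = 1950.37 K
T_ad = 151 + 1950.37 = 2101.37 deg C


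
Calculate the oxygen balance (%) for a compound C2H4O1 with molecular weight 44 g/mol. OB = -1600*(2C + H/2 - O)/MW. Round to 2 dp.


OB = -1600 * (2C + H/2 - O) / MW
Inner = 2*2 + 4/2 - 1 = 5.00
OB = -1600 * 5.00 / 44 = -181.82%


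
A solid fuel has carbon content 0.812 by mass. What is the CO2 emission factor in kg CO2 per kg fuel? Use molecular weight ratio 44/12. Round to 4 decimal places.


EF = C_frac * (M_CO2 / M_C)
EF = 0.812 * (44/12)
EF = 0.812 * 3.666667 = 2.9773 kg_CO2/kg_fuel


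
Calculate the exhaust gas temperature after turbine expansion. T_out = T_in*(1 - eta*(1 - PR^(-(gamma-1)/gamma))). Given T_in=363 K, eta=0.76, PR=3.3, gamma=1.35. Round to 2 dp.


T_out = T_in * (1 - eta * (1 - PR^(-(gamma-1)/gamma)))
Exponent = -(1.35-1)/1.35 = -0.25925926
PR^exp = 3.3^(-0.25925926) = 0.73378775
Factor = 1 - 0.76*(1 - 0.73378775) = 0.79767869
T_out = 363 * 0.79767869 = 289.56 K


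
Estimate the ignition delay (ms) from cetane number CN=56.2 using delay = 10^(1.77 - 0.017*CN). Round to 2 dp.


delay = 10^(1.77 - 0.017*CN)
Exponent = 1.77 - 0.017*56.2 = 0.8146
delay = 10^0.8146 = 6.53 ms


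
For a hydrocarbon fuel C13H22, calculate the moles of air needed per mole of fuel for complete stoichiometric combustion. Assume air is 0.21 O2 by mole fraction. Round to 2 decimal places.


Balanced combustion: C13H22 + 18.5 O2 -> 13 CO2 + 11 H2O
O2 needed = C + H/4 = 13 + 22/4 = 18.50 moles
Air moles = O2 / 0.21 = 18.50 / 0.21 = 88.10 moles air


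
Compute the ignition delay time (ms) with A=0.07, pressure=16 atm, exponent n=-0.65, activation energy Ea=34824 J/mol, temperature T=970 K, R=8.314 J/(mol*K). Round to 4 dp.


tau = A * P^n * exp(Ea/(R*T))
P^n = 16^(-0.65) = 0.16493849
Ea/(R*T) = 34824/(8.314*970) = 4.318142
exp(Ea/(R*T)) = 75.049043
tau = 0.07 * 0.16493849 * 75.049043 = 0.8665 ms


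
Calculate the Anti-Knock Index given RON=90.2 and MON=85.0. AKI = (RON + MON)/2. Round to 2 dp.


AKI = (RON + MON) / 2
AKI = (90.2 + 85.0) / 2
AKI = 175.2 / 2 = 87.60


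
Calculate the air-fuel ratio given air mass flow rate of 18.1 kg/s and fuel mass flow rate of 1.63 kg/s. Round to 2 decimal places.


AFR = m_air / m_fuel
AFR = 18.1 / 1.63 = 11.10


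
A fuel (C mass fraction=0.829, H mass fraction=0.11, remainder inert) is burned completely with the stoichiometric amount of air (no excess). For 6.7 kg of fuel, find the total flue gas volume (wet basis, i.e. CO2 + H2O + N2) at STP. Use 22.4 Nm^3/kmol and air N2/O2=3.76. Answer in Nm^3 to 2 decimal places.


Per kg fuel: CO2 = (C/12 kmol)*22.4 = (0.829/12)*22.4 = 1.54747 Nm^3
Per kg fuel: H2O = (H/2 kmol)*22.4 = (0.11/2)*22.4 = 1.23200 Nm^3
O2 needed per kg fuel = C/12 + H/4 = 0.829/12 + 0.11/4 = 0.09658333 kmol
Per kg fuel: N2 = O2*3.76*22.4 = 0.09658333*3.76*22.4 = 8.13463 Nm^3
Total per kg = 1.54747 + 1.23200 + 8.13463 = 10.91410 Nm^3
Total = 10.91410 * 6.7 = 73.12 Nm^3


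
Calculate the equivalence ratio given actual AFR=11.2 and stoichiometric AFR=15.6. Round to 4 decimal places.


phi = AFR_stoich / AFR_actual
phi = 15.6 / 11.2 = 1.3929


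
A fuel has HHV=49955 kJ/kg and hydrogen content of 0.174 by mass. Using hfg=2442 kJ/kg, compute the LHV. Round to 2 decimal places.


LHV = HHV - hfg * 9 * H
Water correction = 2442 * 9 * 0.174 = 3824.172 kJ/kg
LHV = 49955 - 3824.172 = 46130.83 kJ/kg


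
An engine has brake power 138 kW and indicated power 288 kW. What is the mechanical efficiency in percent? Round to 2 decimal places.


eta_mech = (BP / IP) * 100
Ratio = 138 / 288 = 0.4792
eta_mech = 0.4792 * 100 = 47.92%


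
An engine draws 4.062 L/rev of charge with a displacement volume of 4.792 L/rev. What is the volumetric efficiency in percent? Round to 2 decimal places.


eta_v = (V_actual / V_disp) * 100
Ratio = 4.062 / 4.792 = 0.8477
eta_v = 0.8477 * 100 = 84.77%


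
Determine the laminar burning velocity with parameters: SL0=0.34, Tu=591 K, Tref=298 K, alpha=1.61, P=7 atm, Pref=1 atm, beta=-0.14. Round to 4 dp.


SL = SL0 * (Tu/Tref)^alpha * (P/Pref)^beta
T ratio = 591/298 = 1.98322148
(T ratio)^alpha = 1.98322148^1.61 = 3.011395
(P/Pref)^beta = 7^(-0.14) = 0.761529
SL = 0.34 * 3.011395 * 0.761529 = 0.7797 m/s


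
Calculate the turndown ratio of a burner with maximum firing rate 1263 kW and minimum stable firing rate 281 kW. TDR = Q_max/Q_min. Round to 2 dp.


TDR = Q_max / Q_min
TDR = 1263 / 281 = 4.49


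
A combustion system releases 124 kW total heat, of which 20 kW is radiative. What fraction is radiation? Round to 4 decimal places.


f_rad = Q_rad / Q_total
f_rad = 20 / 124 = 0.1613


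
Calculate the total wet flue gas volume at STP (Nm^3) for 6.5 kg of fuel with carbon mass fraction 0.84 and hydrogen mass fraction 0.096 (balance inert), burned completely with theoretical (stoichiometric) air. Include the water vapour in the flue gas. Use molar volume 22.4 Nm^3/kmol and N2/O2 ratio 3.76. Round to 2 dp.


Per kg fuel: CO2 = (C/12 kmol)*22.4 = (0.84/12)*22.4 = 1.56800 Nm^3
Per kg fuel: H2O = (H/2 kmol)*22.4 = (0.096/2)*22.4 = 1.07520 Nm^3
O2 needed per kg fuel = C/12 + H/4 = 0.84/12 + 0.096/4 = 0.09400000 kmol
Per kg fuel: N2 = O2*3.76*22.4 = 0.09400000*3.76*22.4 = 7.91706 Nm^3
Total per kg = 1.56800 + 1.07520 + 7.91706 = 10.56026 Nm^3
Total = 10.56026 * 6.5 = 68.64 Nm^3


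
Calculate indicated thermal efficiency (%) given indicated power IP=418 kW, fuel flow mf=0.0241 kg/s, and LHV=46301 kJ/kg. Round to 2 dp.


eta_ith = (IP / (mf * LHV)) * 100
Denominator = 0.0241 * 46301 = 1115.8541 kW
eta_ith = (418 / 1115.8541) * 100 = 37.46%


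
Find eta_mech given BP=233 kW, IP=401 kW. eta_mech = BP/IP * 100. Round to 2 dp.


eta_mech = (BP / IP) * 100
Ratio = 233 / 401 = 0.5810
eta_mech = 0.5810 * 100 = 58.10%


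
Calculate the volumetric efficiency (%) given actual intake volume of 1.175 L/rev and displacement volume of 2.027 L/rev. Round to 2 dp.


eta_v = (V_actual / V_disp) * 100
Ratio = 1.175 / 2.027 = 0.5797
eta_v = 0.5797 * 100 = 57.97%


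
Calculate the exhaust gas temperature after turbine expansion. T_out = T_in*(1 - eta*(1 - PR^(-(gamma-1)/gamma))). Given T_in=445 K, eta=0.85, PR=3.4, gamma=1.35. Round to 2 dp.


T_out = T_in * (1 - eta * (1 - PR^(-(gamma-1)/gamma)))
Exponent = -(1.35-1)/1.35 = -0.25925926
PR^exp = 3.4^(-0.25925926) = 0.72813041
Factor = 1 - 0.85*(1 - 0.72813041) = 0.76891085
T_out = 445 * 0.76891085 = 342.17 K


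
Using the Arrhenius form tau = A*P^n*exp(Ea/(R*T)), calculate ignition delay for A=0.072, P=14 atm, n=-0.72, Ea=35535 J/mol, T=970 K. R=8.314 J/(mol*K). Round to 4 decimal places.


tau = A * P^n * exp(Ea/(R*T))
P^n = 14^(-0.72) = 0.14955048
Ea/(R*T) = 35535/(8.314*970) = 4.406305
exp(Ea/(R*T)) = 81.966047
tau = 0.072 * 0.14955048 * 81.966047 = 0.8826 ms


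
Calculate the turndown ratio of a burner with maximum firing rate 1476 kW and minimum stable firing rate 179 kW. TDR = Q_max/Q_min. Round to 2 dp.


TDR = Q_max / Q_min
TDR = 1476 / 179 = 8.25


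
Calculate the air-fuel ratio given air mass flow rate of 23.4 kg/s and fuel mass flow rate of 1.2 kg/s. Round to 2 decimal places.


AFR = m_air / m_fuel
AFR = 23.4 / 1.2 = 19.50


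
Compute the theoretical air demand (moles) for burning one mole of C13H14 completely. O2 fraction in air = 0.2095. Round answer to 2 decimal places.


Balanced combustion: C13H14 + 16.5 O2 -> 13 CO2 + 7 H2O
O2 needed = C + H/4 = 13 + 14/4 = 16.50 moles
Air moles = O2 / 0.2095 = 16.50 / 0.2095 = 78.76 moles air


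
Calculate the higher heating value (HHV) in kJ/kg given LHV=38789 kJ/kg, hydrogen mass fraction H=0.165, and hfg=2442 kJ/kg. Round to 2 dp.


HHV = LHV + hfg * 9 * H
Water addition = 2442 * 9 * 0.165 = 3626.370 kJ/kg
HHV = 38789 + 3626.370 = 42415.37 kJ/kg


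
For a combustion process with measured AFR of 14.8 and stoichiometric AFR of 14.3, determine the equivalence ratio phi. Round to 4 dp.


phi = AFR_stoich / AFR_actual
phi = 14.3 / 14.8 = 0.9662


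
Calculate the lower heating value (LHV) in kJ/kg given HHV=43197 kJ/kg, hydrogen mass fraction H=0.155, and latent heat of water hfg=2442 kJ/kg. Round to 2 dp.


LHV = HHV - hfg * 9 * H
Water correction = 2442 * 9 * 0.155 = 3406.590 kJ/kg
LHV = 43197 - 3406.590 = 39790.41 kJ/kg


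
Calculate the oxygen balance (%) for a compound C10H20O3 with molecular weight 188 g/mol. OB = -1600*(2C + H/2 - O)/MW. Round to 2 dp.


OB = -1600 * (2C + H/2 - O) / MW
Inner = 2*10 + 20/2 - 3 = 27.00
OB = -1600 * 27.00 / 188 = -229.79%


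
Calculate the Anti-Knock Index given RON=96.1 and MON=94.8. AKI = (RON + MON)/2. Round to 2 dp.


AKI = (RON + MON) / 2
AKI = (96.1 + 94.8) / 2
AKI = 190.9 / 2 = 95.45


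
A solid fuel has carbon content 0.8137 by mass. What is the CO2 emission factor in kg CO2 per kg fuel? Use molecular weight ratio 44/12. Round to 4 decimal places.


EF = C_frac * (M_CO2 / M_C)
EF = 0.8137 * (44/12)
EF = 0.8137 * 3.666667 = 2.9836 kg_CO2/kg_fuel


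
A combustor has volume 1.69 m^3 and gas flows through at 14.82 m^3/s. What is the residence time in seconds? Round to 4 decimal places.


tau = V / Q_flow
tau = 1.69 / 14.82 = 0.1140 s


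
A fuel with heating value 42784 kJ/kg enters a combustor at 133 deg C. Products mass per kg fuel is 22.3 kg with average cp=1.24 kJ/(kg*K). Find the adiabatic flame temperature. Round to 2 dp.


T_ad = T_in + Hc / (m_p * cp)
Denominator = 22.3 * 1.24 = 27.6520
Temperature rise = 42784 / 27.6520 = 1547.23 K
T_ad = 133 + 1547.23 = 1680.23 deg C


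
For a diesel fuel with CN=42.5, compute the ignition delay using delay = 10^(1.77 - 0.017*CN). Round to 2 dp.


delay = 10^(1.77 - 0.017*CN)
Exponent = 1.77 - 0.017*42.5 = 1.0475
delay = 10^1.0475 = 11.16 ms


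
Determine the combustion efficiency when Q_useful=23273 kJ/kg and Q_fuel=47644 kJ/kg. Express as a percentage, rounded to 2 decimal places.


Efficiency = (Q_useful / Q_fuel) * 100
Efficiency = (23273 / 47644) * 100
Efficiency = 0.4885 * 100 = 48.85%


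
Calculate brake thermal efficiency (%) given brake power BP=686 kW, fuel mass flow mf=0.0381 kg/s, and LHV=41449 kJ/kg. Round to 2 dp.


eta_BTE = (BP / (mf * LHV)) * 100
Denominator = 0.0381 * 41449 = 1579.2069 kW
eta_BTE = (686 / 1579.2069) * 100 = 43.44%


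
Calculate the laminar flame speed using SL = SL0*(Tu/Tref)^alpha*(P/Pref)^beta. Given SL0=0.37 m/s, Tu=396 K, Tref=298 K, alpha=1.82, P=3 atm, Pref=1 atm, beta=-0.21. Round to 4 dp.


SL = SL0 * (Tu/Tref)^alpha * (P/Pref)^beta
T ratio = 396/298 = 1.32885906
(T ratio)^alpha = 1.32885906^1.82 = 1.677767
(P/Pref)^beta = 3^(-0.21) = 0.793971
SL = 0.37 * 1.677767 * 0.793971 = 0.4929 m/s


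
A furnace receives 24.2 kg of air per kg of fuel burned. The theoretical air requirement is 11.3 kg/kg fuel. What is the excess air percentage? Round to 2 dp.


Excess air = actual - stoichiometric = 24.2 - 11.3 = 12.90 kg/kg fuel
Excess air % = (excess / stoich) * 100 = (12.90 / 11.3) * 100 = 114.16%


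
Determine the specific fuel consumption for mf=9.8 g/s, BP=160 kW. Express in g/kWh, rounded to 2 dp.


SFC = (mf / BP) * 3600
Rate = 9.8 / 160 = 0.061250 g/(s*kW)
SFC = 0.061250 * 3600 = 220.50 g/kWh


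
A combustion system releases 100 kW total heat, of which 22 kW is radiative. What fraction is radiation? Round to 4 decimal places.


f_rad = Q_rad / Q_total
f_rad = 22 / 100 = 0.2200


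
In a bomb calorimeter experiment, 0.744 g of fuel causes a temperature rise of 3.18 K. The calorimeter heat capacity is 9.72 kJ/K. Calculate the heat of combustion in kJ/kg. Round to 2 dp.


Hc = C_cal * delta_T / m_fuel
Q_released = 9.72 * 3.18 = 30.9096 kJ
m_fuel = 0.744 g = 0.744/1000 kg = 0.000744 kg
Hc = 30.9096 / 0.000744 = 41545.16 kJ/kg


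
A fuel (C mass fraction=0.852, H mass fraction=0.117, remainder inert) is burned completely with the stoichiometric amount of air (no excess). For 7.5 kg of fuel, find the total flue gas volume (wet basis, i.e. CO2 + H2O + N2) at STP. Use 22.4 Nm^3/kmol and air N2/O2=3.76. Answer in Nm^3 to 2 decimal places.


Per kg fuel: CO2 = (C/12 kmol)*22.4 = (0.852/12)*22.4 = 1.59040 Nm^3
Per kg fuel: H2O = (H/2 kmol)*22.4 = (0.117/2)*22.4 = 1.31040 Nm^3
O2 needed per kg fuel = C/12 + H/4 = 0.852/12 + 0.117/4 = 0.10025000 kmol
Per kg fuel: N2 = O2*3.76*22.4 = 0.10025000*3.76*22.4 = 8.44346 Nm^3
Total per kg = 1.59040 + 1.31040 + 8.44346 = 11.34426 Nm^3
Total = 11.34426 * 7.5 = 85.08 Nm^3


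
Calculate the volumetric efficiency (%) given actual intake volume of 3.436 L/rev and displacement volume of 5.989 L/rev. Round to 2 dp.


eta_v = (V_actual / V_disp) * 100
Ratio = 3.436 / 5.989 = 0.5737
eta_v = 0.5737 * 100 = 57.37%


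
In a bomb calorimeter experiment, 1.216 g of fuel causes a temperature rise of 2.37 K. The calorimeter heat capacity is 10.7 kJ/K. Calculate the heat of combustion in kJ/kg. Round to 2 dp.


Hc = C_cal * delta_T / m_fuel
Q_released = 10.7 * 2.37 = 25.3590 kJ
m_fuel = 1.216 g = 1.216/1000 kg = 0.001216 kg
Hc = 25.3590 / 0.001216 = 20854.44 kJ/kg


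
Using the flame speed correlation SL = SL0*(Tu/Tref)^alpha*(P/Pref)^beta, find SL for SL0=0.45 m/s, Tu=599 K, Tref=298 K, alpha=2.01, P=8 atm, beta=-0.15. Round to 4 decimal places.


SL = SL0 * (Tu/Tref)^alpha * (P/Pref)^beta
T ratio = 599/298 = 2.01006711
(T ratio)^alpha = 2.01006711^2.01 = 4.068677
(P/Pref)^beta = 8^(-0.15) = 0.732043
SL = 0.45 * 4.068677 * 0.732043 = 1.3403 m/s


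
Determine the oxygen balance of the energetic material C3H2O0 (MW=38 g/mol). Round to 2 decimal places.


OB = -1600 * (2C + H/2 - O) / MW
Inner = 2*3 + 2/2 - 0 = 7.00
OB = -1600 * 7.00 / 38 = -294.74%


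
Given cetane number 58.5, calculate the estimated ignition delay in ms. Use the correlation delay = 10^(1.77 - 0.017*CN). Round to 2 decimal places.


delay = 10^(1.77 - 0.017*CN)
Exponent = 1.77 - 0.017*58.5 = 0.7755
delay = 10^0.7755 = 5.96 ms


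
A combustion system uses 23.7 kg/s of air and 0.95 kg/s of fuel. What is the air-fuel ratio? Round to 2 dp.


AFR = m_air / m_fuel
AFR = 23.7 / 0.95 = 24.95


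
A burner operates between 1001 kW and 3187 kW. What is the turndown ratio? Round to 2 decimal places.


TDR = Q_max / Q_min
TDR = 3187 / 1001 = 3.18


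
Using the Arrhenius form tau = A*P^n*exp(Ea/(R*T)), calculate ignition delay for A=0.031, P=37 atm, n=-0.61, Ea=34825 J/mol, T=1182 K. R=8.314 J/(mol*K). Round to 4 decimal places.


tau = A * P^n * exp(Ea/(R*T))
P^n = 37^(-0.61) = 0.11050882
Ea/(R*T) = 34825/(8.314*1182) = 3.543755
exp(Ea/(R*T)) = 34.596569
tau = 0.031 * 0.11050882 * 34.596569 = 0.1185 ms


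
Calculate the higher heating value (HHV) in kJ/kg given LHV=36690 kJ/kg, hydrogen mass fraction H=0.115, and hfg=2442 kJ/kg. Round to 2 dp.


HHV = LHV + hfg * 9 * H
Water addition = 2442 * 9 * 0.115 = 2527.470 kJ/kg
HHV = 36690 + 2527.470 = 39217.47 kJ/kg


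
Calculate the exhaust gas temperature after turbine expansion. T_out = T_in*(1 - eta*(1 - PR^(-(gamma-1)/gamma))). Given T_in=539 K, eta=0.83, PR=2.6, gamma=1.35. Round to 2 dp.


T_out = T_in * (1 - eta * (1 - PR^(-(gamma-1)/gamma)))
Exponent = -(1.35-1)/1.35 = -0.25925926
PR^exp = 2.6^(-0.25925926) = 0.78057442
Factor = 1 - 0.83*(1 - 0.78057442) = 0.81787677
T_out = 539 * 0.81787677 = 440.84 K


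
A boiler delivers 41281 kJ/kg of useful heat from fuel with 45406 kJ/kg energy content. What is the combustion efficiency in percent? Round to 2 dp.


Efficiency = (Q_useful / Q_fuel) * 100
Efficiency = (41281 / 45406) * 100
Efficiency = 0.9092 * 100 = 90.92%


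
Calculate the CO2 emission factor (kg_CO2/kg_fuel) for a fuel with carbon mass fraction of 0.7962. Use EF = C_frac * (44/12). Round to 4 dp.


EF = C_frac * (M_CO2 / M_C)
EF = 0.7962 * (44/12)
EF = 0.7962 * 3.666667 = 2.9194 kg_CO2/kg_fuel


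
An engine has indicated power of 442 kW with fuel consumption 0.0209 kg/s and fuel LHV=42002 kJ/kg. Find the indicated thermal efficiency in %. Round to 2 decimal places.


eta_ith = (IP / (mf * LHV)) * 100
Denominator = 0.0209 * 42002 = 877.8418 kW
eta_ith = (442 / 877.8418) * 100 = 50.35%


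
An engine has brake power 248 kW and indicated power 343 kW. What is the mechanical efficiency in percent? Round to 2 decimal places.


eta_mech = (BP / IP) * 100
Ratio = 248 / 343 = 0.7230
eta_mech = 0.7230 * 100 = 72.30%


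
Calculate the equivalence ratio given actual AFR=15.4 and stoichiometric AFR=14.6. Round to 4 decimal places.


phi = AFR_stoich / AFR_actual
phi = 14.6 / 15.4 = 0.9481


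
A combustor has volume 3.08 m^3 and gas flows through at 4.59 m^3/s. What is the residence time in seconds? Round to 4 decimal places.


tau = V / Q_flow
tau = 3.08 / 4.59 = 0.6710 s


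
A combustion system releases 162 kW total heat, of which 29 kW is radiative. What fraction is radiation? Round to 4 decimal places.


f_rad = Q_rad / Q_total
f_rad = 29 / 162 = 0.1790


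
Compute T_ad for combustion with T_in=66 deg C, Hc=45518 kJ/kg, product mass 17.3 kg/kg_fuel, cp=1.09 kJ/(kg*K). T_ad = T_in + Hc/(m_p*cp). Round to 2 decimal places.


T_ad = T_in + Hc / (m_p * cp)
Denominator = 17.3 * 1.09 = 18.8570
Temperature rise = 45518 / 18.8570 = 2413.85 K
T_ad = 66 + 2413.85 = 2479.85 deg C


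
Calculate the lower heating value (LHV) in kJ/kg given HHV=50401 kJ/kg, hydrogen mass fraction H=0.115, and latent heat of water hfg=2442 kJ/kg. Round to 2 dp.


LHV = HHV - hfg * 9 * H
Water correction = 2442 * 9 * 0.115 = 2527.470 kJ/kg
LHV = 50401 - 2527.470 = 47873.53 kJ/kg


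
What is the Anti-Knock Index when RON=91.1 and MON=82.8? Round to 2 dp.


AKI = (RON + MON) / 2
AKI = (91.1 + 82.8) / 2
AKI = 173.9 / 2 = 86.95


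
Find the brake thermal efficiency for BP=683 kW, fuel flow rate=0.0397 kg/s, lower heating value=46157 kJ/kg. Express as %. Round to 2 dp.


eta_BTE = (BP / (mf * LHV)) * 100
Denominator = 0.0397 * 46157 = 1832.4329 kW
eta_BTE = (683 / 1832.4329) * 100 = 37.27%


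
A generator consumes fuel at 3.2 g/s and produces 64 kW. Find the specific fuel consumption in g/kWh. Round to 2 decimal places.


SFC = (mf / BP) * 3600
Rate = 3.2 / 64 = 0.050000 g/(s*kW)
SFC = 0.050000 * 3600 = 180.00 g/kWh


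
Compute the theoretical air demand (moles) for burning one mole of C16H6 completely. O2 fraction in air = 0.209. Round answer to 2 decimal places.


Balanced combustion: C16H6 + 17.5 O2 -> 16 CO2 + 3 H2O
O2 needed = C + H/4 = 16 + 6/4 = 17.50 moles
Air moles = O2 / 0.209 = 17.50 / 0.209 = 83.73 moles air


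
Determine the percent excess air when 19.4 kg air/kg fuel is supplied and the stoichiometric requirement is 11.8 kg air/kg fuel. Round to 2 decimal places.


Excess air = actual - stoichiometric = 19.4 - 11.8 = 7.60 kg/kg fuel
Excess air % = (excess / stoich) * 100 = (7.60 / 11.8) * 100 = 64.41%


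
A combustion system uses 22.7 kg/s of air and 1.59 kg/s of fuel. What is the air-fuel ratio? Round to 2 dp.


AFR = m_air / m_fuel
AFR = 22.7 / 1.59 = 14.28


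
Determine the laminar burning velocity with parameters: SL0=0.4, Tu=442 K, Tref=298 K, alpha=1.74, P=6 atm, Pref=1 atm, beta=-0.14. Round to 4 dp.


SL = SL0 * (Tu/Tref)^alpha * (P/Pref)^beta
T ratio = 442/298 = 1.48322148
(T ratio)^alpha = 1.48322148^1.74 = 1.985631
(P/Pref)^beta = 6^(-0.14) = 0.778142
SL = 0.4 * 1.985631 * 0.778142 = 0.6180 m/s


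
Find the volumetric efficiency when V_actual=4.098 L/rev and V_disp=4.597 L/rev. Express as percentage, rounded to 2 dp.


eta_v = (V_actual / V_disp) * 100
Ratio = 4.098 / 4.597 = 0.8915
eta_v = 0.8915 * 100 = 89.15%


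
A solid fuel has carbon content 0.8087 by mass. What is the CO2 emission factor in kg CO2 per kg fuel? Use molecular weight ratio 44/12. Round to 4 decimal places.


EF = C_frac * (M_CO2 / M_C)
EF = 0.8087 * (44/12)
EF = 0.8087 * 3.666667 = 2.9652 kg_CO2/kg_fuel


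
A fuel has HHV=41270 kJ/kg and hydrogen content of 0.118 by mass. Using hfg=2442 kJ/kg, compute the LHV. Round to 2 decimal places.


LHV = HHV - hfg * 9 * H
Water correction = 2442 * 9 * 0.118 = 2593.404 kJ/kg
LHV = 41270 - 2593.404 = 38676.60 kJ/kg


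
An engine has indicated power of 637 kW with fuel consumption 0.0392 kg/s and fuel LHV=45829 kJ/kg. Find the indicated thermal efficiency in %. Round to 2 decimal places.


eta_ith = (IP / (mf * LHV)) * 100
Denominator = 0.0392 * 45829 = 1796.4968 kW
eta_ith = (637 / 1796.4968) * 100 = 35.46%


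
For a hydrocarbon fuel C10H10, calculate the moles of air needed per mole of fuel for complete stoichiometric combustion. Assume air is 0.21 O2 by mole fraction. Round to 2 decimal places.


Balanced combustion: C10H10 + 12.5 O2 -> 10 CO2 + 5 H2O
O2 needed = C + H/4 = 10 + 10/4 = 12.50 moles
Air moles = O2 / 0.21 = 12.50 / 0.21 = 59.52 moles air


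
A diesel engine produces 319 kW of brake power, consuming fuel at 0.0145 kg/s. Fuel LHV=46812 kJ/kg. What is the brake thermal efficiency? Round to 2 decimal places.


eta_BTE = (BP / (mf * LHV)) * 100
Denominator = 0.0145 * 46812 = 678.7740 kW
eta_BTE = (319 / 678.7740) * 100 = 47.00%


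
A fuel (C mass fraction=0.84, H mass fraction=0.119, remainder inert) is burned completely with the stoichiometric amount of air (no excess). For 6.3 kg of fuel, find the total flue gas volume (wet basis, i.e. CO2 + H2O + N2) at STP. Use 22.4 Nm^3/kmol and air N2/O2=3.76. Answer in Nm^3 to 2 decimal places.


Per kg fuel: CO2 = (C/12 kmol)*22.4 = (0.84/12)*22.4 = 1.56800 Nm^3
Per kg fuel: H2O = (H/2 kmol)*22.4 = (0.119/2)*22.4 = 1.33280 Nm^3
O2 needed per kg fuel = C/12 + H/4 = 0.84/12 + 0.119/4 = 0.09975000 kmol
Per kg fuel: N2 = O2*3.76*22.4 = 0.09975000*3.76*22.4 = 8.40134 Nm^3
Total per kg = 1.56800 + 1.33280 + 8.40134 = 11.30214 Nm^3
Total = 11.30214 * 6.3 = 71.20 Nm^3


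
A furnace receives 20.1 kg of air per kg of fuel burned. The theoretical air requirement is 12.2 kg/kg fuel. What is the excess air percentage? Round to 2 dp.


Excess air = actual - stoichiometric = 20.1 - 12.2 = 7.90 kg/kg fuel
Excess air % = (excess / stoich) * 100 = (7.90 / 12.2) * 100 = 64.75%


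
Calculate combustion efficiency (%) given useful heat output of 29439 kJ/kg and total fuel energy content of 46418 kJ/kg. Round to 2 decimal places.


Efficiency = (Q_useful / Q_fuel) * 100
Efficiency = (29439 / 46418) * 100
Efficiency = 0.6342 * 100 = 63.42%


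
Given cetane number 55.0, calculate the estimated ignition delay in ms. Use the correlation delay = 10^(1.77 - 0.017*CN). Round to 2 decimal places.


delay = 10^(1.77 - 0.017*CN)
Exponent = 1.77 - 0.017*55.0 = 0.8350
delay = 10^0.8350 = 6.84 ms


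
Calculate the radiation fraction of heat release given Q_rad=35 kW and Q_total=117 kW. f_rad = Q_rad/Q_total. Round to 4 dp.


f_rad = Q_rad / Q_total
f_rad = 35 / 117 = 0.2991


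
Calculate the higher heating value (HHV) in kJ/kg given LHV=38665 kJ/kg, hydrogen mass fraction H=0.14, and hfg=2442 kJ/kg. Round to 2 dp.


HHV = LHV + hfg * 9 * H
Water addition = 2442 * 9 * 0.14 = 3076.920 kJ/kg
HHV = 38665 + 3076.920 = 41741.92 kJ/kg


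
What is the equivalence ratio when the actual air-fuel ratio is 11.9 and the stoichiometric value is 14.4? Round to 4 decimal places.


phi = AFR_stoich / AFR_actual
phi = 14.4 / 11.9 = 1.2101


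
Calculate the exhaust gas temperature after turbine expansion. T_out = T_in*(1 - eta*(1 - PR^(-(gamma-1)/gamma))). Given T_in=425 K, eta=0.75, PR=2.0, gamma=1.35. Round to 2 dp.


T_out = T_in * (1 - eta * (1 - PR^(-(gamma-1)/gamma)))
Exponent = -(1.35-1)/1.35 = -0.25925926
PR^exp = 2.0^(-0.25925926) = 0.83551680
Factor = 1 - 0.75*(1 - 0.83551680) = 0.87663760
T_out = 425 * 0.87663760 = 372.57 K


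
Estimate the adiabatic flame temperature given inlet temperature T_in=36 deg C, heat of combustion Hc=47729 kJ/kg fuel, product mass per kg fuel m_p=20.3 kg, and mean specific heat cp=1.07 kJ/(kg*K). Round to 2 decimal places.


T_ad = T_in + Hc / (m_p * cp)
Denominator = 20.3 * 1.07 = 21.7210
Temperature rise = 47729 / 21.7210 = 2197.37 K
T_ad = 36 + 2197.37 = 2233.37 deg C


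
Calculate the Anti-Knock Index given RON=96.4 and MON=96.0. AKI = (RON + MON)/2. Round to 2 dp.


AKI = (RON + MON) / 2
AKI = (96.4 + 96.0) / 2
AKI = 192.4 / 2 = 96.20


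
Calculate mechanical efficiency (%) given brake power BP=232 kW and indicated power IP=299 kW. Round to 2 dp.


eta_mech = (BP / IP) * 100
Ratio = 232 / 299 = 0.7759
eta_mech = 0.7759 * 100 = 77.59%


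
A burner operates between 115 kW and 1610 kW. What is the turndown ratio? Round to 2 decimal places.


TDR = Q_max / Q_min
TDR = 1610 / 115 = 14.00


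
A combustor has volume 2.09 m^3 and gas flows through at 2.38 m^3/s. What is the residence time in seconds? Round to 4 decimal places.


tau = V / Q_flow
tau = 2.09 / 2.38 = 0.8782 s


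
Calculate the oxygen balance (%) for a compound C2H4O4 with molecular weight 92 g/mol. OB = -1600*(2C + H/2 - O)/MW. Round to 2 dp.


OB = -1600 * (2C + H/2 - O) / MW
Inner = 2*2 + 4/2 - 4 = 2.00
OB = -1600 * 2.00 / 92 = -34.78%


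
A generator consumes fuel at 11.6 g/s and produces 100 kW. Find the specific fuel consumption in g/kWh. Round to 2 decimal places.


SFC = (mf / BP) * 3600
Rate = 11.6 / 100 = 0.116000 g/(s*kW)
SFC = 0.116000 * 3600 = 417.60 g/kWh


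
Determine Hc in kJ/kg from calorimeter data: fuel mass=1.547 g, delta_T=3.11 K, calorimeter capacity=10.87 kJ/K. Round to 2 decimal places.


Hc = C_cal * delta_T / m_fuel
Q_released = 10.87 * 3.11 = 33.8057 kJ
m_fuel = 1.547 g = 1.547/1000 kg = 0.001547 kg
Hc = 33.8057 / 0.001547 = 21852.42 kJ/kg


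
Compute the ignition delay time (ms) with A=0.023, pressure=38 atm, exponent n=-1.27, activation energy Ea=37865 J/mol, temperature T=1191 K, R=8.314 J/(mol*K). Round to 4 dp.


tau = A * P^n * exp(Ea/(R*T))
P^n = 38^(-1.27) = 0.00985541
Ea/(R*T) = 37865/(8.314*1191) = 3.823985
exp(Ea/(R*T)) = 45.786303
tau = 0.023 * 0.00985541 * 45.786303 = 0.0104 ms


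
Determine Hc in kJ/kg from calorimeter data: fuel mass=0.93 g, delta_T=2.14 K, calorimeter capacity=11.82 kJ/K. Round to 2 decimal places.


Hc = C_cal * delta_T / m_fuel
Q_released = 11.82 * 2.14 = 25.2948 kJ
m_fuel = 0.93 g = 0.93/1000 kg = 0.000930 kg
Hc = 25.2948 / 0.000930 = 27198.71 kJ/kg


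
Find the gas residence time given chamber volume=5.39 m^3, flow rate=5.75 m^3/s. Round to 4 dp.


tau = V / Q_flow
tau = 5.39 / 5.75 = 0.9374 s


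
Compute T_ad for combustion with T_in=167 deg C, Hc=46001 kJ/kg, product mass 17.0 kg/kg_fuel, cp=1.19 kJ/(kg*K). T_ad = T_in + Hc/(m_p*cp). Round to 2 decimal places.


T_ad = T_in + Hc / (m_p * cp)
Denominator = 17.0 * 1.19 = 20.2300
Temperature rise = 46001 / 20.2300 = 2273.90 K
T_ad = 167 + 2273.90 = 2440.90 deg C


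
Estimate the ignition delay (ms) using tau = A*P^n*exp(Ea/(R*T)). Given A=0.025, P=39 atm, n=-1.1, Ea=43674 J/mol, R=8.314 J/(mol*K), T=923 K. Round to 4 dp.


tau = A * P^n * exp(Ea/(R*T))
P^n = 39^(-1.1) = 0.01777579
Ea/(R*T) = 43674/(8.314*923) = 5.691297
exp(Ea/(R*T)) = 296.277639
tau = 0.025 * 0.01777579 * 296.277639 = 0.1317 ms


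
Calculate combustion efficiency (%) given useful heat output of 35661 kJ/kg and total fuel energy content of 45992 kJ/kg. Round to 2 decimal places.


Efficiency = (Q_useful / Q_fuel) * 100
Efficiency = (35661 / 45992) * 100
Efficiency = 0.7754 * 100 = 77.54%


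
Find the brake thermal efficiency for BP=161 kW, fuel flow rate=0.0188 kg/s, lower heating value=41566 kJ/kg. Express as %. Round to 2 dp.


eta_BTE = (BP / (mf * LHV)) * 100
Denominator = 0.0188 * 41566 = 781.4408 kW
eta_BTE = (161 / 781.4408) * 100 = 20.60%


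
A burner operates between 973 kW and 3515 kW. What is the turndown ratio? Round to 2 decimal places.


TDR = Q_max / Q_min
TDR = 3515 / 973 = 3.61


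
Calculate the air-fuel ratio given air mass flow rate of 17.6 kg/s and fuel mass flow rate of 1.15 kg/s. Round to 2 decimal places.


AFR = m_air / m_fuel
AFR = 17.6 / 1.15 = 15.30


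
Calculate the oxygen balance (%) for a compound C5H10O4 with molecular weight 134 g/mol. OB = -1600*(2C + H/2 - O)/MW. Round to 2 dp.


OB = -1600 * (2C + H/2 - O) / MW
Inner = 2*5 + 10/2 - 4 = 11.00
OB = -1600 * 11.00 / 134 = -131.34%


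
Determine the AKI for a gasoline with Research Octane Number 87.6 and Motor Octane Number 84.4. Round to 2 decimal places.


AKI = (RON + MON) / 2
AKI = (87.6 + 84.4) / 2
AKI = 172.0 / 2 = 86.00


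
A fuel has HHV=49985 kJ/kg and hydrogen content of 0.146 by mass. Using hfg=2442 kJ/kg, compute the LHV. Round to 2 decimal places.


LHV = HHV - hfg * 9 * H
Water correction = 2442 * 9 * 0.146 = 3208.788 kJ/kg
LHV = 49985 - 3208.788 = 46776.21 kJ/kg


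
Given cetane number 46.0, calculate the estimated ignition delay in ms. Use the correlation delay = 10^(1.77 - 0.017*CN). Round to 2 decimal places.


delay = 10^(1.77 - 0.017*CN)
Exponent = 1.77 - 0.017*46.0 = 0.9880
delay = 10^0.9880 = 9.73 ms


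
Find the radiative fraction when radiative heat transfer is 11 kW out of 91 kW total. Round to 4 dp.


f_rad = Q_rad / Q_total
f_rad = 11 / 91 = 0.1209


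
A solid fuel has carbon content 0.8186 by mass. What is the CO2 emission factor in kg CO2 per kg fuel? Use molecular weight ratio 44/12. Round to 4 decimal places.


EF = C_frac * (M_CO2 / M_C)
EF = 0.8186 * (44/12)
EF = 0.8186 * 3.666667 = 3.0015 kg_CO2/kg_fuel


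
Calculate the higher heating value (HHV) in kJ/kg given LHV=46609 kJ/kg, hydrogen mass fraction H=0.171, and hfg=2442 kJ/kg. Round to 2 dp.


HHV = LHV + hfg * 9 * H
Water addition = 2442 * 9 * 0.171 = 3758.238 kJ/kg
HHV = 46609 + 3758.238 = 50367.24 kJ/kg


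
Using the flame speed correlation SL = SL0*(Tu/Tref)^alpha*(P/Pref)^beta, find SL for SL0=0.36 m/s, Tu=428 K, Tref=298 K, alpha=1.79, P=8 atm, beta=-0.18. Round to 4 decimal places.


SL = SL0 * (Tu/Tref)^alpha * (P/Pref)^beta
T ratio = 428/298 = 1.43624161
(T ratio)^alpha = 1.43624161^1.79 = 1.911777
(P/Pref)^beta = 8^(-0.18) = 0.687771
SL = 0.36 * 1.911777 * 0.687771 = 0.4734 m/s


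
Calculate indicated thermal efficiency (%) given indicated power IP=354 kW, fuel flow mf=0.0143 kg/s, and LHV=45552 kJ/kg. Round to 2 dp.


eta_ith = (IP / (mf * LHV)) * 100
Denominator = 0.0143 * 45552 = 651.3936 kW
eta_ith = (354 / 651.3936) * 100 = 54.35%


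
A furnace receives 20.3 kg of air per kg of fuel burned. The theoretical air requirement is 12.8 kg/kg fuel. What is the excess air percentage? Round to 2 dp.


Excess air = actual - stoichiometric = 20.3 - 12.8 = 7.50 kg/kg fuel
Excess air % = (excess / stoich) * 100 = (7.50 / 12.8) * 100 = 58.59%


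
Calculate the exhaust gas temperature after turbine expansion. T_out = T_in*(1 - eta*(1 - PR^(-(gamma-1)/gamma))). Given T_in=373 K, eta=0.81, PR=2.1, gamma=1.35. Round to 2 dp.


T_out = T_in * (1 - eta * (1 - PR^(-(gamma-1)/gamma)))
Exponent = -(1.35-1)/1.35 = -0.25925926
PR^exp = 2.1^(-0.25925926) = 0.82501466
Factor = 1 - 0.81*(1 - 0.82501466) = 0.85826187
T_out = 373 * 0.85826187 = 320.13 K


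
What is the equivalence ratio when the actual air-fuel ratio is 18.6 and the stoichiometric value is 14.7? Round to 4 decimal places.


phi = AFR_stoich / AFR_actual
phi = 14.7 / 18.6 = 0.7903


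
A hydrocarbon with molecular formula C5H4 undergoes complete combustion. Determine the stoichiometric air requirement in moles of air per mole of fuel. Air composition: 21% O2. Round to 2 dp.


Balanced combustion: C5H4 + 6 O2 -> 5 CO2 + 2 H2O
O2 needed = C + H/4 = 5 + 4/4 = 6.00 moles
Air moles = O2 / 0.21 = 6.00 / 0.21 = 28.57 moles air


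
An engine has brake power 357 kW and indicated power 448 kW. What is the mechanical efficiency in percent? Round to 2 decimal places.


eta_mech = (BP / IP) * 100
Ratio = 357 / 448 = 0.7969
eta_mech = 0.7969 * 100 = 79.69%


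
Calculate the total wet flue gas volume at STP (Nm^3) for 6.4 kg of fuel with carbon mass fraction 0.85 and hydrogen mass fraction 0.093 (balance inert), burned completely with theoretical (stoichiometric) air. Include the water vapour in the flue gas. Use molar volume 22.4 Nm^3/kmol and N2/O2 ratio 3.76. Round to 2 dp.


Per kg fuel: CO2 = (C/12 kmol)*22.4 = (0.85/12)*22.4 = 1.58667 Nm^3
Per kg fuel: H2O = (H/2 kmol)*22.4 = (0.093/2)*22.4 = 1.04160 Nm^3
O2 needed per kg fuel = C/12 + H/4 = 0.85/12 + 0.093/4 = 0.09408333 kmol
Per kg fuel: N2 = O2*3.76*22.4 = 0.09408333*3.76*22.4 = 7.92407 Nm^3
Total per kg = 1.58667 + 1.04160 + 7.92407 = 10.55234 Nm^3
Total = 10.55234 * 6.4 = 67.53 Nm^3
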